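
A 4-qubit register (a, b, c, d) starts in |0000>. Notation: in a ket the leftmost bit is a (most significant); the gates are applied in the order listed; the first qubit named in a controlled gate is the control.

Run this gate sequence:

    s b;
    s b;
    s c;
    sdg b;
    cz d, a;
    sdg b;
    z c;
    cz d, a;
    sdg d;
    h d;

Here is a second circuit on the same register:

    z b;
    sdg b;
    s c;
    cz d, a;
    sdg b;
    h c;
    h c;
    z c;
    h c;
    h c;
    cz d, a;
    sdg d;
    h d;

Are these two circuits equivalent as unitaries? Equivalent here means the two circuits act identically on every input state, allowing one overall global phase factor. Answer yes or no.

Yes, they are equivalent — the unitaries differ by at most a global phase.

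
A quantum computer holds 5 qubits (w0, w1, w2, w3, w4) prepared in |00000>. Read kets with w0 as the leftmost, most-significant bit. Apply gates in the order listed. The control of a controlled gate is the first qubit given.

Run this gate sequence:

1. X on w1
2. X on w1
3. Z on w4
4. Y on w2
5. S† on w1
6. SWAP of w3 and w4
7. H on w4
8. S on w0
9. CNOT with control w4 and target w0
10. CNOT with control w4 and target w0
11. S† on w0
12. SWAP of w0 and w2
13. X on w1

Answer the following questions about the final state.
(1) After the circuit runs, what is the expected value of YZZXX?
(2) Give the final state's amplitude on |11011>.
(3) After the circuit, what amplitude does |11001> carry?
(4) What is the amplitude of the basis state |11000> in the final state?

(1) In the final state, YZZXX has expectation 0. Key observation: steps 8-11 multiply out to the identity, so the circuit reduces to the remaining gates.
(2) The amplitude on |11011> is 0.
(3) The amplitude on |11001> is sqrt(2)*I/2.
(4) The final state's coefficient on |11000> equals sqrt(2)*I/2.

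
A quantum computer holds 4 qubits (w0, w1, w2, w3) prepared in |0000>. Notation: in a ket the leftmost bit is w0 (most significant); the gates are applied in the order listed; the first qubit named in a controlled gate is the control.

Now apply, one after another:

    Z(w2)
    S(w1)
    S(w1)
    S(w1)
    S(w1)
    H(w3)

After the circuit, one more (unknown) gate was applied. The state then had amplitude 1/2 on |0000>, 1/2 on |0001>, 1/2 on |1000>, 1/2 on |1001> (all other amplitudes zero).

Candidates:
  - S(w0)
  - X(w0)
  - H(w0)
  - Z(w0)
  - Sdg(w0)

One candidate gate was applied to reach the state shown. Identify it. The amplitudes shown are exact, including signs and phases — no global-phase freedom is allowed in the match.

It was H(w0) that produced the state shown. Key observation: steps 2-5 multiply out to the identity, so the circuit reduces to the remaining gates.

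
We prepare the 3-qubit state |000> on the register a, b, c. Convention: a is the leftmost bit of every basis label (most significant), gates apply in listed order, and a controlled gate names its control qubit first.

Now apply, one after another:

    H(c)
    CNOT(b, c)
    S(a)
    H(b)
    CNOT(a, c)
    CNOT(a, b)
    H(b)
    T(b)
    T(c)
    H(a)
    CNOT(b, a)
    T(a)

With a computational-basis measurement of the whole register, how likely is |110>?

Outcome |110> occurs with probability 0.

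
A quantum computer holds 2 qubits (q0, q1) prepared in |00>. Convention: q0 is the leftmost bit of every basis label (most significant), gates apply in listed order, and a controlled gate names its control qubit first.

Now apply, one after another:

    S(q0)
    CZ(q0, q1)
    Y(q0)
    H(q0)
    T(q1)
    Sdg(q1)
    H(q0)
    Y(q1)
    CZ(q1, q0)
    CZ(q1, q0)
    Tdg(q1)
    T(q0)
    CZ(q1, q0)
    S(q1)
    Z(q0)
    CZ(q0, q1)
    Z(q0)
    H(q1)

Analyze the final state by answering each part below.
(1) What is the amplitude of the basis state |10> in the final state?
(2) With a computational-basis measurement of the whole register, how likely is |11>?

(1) |10> carries amplitude -sqrt(2)*I/2 in the final state. Key observation: the block from step 9 through step 10 cancels to the identity and can be dropped.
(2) Outcome |11> occurs with probability 1/2.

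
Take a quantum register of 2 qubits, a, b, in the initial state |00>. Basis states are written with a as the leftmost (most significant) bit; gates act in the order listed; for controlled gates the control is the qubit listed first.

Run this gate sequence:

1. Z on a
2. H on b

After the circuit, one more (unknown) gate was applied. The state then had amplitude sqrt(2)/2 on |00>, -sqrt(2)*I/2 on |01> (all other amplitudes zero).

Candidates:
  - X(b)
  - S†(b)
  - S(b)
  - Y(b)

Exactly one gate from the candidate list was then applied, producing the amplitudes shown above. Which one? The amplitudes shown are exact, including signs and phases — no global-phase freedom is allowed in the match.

The unique candidate consistent with the amplitudes is S†(b).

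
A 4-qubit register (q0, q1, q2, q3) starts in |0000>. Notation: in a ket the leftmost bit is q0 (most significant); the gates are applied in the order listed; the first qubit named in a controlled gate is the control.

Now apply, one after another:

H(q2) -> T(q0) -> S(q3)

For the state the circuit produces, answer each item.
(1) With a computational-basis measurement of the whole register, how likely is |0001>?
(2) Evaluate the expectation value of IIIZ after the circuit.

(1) The probability of measuring |0001> is 0.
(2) In the final state, IIIZ has expectation 1.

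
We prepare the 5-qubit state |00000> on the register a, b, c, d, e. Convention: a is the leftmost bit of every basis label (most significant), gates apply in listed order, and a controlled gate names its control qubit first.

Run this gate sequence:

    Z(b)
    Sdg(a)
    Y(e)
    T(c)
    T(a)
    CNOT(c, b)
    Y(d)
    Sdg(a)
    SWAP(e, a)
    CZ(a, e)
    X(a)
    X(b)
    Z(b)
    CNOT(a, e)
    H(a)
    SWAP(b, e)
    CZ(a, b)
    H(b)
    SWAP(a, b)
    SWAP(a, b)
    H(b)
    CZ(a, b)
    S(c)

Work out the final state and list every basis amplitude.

After the circuit, the state carries amplitude sqrt(2)/2 on |00011>, sqrt(2)/2 on |10011>, and 0 on every other basis state.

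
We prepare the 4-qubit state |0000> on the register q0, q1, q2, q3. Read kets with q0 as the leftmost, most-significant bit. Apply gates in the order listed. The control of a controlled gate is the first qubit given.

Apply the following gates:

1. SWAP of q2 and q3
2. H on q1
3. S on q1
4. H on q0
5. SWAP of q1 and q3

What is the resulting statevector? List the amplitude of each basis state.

After the circuit, the state carries amplitude 1/2 on |0000>, I/2 on |0001>, 1/2 on |1000>, I/2 on |1001>, and 0 on every other basis state.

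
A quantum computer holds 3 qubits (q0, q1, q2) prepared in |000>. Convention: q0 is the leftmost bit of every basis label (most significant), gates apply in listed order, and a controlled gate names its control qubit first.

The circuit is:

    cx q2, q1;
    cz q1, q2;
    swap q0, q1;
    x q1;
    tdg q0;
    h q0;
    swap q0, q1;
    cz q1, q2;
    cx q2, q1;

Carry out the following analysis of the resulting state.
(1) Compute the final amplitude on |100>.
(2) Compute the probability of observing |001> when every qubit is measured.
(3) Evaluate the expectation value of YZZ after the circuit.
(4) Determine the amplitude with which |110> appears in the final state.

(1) The final state's coefficient on |100> equals sqrt(2)/2.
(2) The probability of measuring |001> is 0.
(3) The observable YZZ averages to 0.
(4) |110> carries amplitude sqrt(2)/2 in the final state.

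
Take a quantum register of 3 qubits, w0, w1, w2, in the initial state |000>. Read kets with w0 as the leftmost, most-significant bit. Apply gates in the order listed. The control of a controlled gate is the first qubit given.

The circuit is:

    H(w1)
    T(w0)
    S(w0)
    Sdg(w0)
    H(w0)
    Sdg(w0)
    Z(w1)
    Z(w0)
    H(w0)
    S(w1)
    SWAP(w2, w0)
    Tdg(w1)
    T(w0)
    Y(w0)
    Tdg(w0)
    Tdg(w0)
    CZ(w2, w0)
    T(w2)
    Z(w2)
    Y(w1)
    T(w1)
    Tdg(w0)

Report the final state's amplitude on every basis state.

After the circuit, the state carries amplitude 0 on |000>, 0 on |001>, 0 on |010>, 0 on |011>, sqrt(2)*(-1 + I)/4 on |100>, sqrt(2)*(1 - I)*exp(3*I*pi/4)/4 on |101>, sqrt(2)*(-1 + I)/4 on |110>, sqrt(2)*(1 - I)*exp(3*I*pi/4)/4 on |111>.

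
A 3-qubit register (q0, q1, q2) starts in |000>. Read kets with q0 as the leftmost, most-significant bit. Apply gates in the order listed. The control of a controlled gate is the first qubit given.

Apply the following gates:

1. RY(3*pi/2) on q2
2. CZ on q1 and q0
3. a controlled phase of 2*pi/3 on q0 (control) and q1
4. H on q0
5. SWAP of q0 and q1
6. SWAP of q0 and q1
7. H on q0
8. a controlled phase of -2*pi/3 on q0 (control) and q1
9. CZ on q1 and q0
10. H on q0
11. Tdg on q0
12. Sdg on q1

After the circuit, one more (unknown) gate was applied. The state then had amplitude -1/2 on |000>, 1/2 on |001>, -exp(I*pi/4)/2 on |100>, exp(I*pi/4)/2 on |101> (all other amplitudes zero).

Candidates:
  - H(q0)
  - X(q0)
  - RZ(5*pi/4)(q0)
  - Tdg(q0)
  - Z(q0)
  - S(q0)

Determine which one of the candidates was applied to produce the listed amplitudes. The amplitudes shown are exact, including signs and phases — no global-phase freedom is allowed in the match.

It was S(q0) that produced the state shown. Key observation: the block from step 2 through step 9 cancels to the identity and can be dropped.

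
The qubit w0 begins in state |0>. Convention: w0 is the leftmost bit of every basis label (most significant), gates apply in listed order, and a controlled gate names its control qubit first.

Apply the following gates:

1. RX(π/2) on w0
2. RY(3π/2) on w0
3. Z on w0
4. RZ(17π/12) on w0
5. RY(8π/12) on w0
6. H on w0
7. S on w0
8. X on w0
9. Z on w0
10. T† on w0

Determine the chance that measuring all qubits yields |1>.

The probability of measuring |1> is -sqrt(6)/16 - sqrt(2)/16 + 1/2.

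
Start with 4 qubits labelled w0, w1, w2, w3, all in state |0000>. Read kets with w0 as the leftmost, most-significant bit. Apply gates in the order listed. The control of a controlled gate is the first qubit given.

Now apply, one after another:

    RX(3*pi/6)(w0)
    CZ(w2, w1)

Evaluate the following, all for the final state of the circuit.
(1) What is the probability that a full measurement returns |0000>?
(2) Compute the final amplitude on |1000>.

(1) A full measurement returns |0000> with probability 1/2.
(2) The amplitude on |1000> is -sqrt(2)*I/2.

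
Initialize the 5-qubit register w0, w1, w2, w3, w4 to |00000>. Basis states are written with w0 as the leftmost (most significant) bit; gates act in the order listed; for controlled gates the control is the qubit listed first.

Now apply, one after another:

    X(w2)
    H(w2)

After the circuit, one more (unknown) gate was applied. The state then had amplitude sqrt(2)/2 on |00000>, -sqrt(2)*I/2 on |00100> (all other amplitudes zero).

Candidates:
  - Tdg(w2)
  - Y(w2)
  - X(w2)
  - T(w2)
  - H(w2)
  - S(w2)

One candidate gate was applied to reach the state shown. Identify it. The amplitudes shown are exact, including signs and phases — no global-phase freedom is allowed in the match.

The unique candidate consistent with the amplitudes is S(w2).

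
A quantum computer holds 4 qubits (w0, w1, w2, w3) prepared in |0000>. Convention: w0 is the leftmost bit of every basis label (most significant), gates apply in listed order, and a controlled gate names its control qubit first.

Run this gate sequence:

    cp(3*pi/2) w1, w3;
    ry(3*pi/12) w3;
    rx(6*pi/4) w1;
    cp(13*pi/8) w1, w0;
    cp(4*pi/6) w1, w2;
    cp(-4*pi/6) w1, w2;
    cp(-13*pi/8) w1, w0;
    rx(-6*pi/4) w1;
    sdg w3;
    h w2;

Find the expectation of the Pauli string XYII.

The observable XYII averages to 0. Key observation: gates 3-8 undo each other exactly, leaving only the rest of the circuit to track.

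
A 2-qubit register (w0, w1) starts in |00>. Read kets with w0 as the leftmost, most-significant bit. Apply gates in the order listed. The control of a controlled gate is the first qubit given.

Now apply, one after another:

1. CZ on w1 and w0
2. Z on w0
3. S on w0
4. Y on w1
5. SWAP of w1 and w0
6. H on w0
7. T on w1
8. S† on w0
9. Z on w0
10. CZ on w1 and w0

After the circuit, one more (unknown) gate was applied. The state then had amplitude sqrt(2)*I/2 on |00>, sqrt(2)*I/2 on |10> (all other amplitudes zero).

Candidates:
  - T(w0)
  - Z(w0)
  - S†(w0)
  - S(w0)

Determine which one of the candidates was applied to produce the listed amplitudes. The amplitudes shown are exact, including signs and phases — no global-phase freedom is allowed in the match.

The applied gate was S(w0).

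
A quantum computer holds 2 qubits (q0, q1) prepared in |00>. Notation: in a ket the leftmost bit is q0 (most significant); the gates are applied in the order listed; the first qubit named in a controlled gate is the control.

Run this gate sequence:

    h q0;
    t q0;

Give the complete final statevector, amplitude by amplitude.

After the circuit, the state carries amplitude sqrt(2)/2 on |00>, 0 on |01>, sqrt(2)*exp(I*pi/4)/2 on |10>, 0 on |11>.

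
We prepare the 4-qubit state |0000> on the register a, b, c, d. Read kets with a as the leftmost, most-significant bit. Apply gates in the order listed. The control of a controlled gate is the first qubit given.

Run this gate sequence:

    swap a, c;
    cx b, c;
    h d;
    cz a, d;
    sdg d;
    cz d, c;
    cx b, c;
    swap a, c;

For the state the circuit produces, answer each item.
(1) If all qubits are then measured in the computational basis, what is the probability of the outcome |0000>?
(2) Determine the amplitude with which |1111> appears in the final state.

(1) Outcome |0000> occurs with probability 1/2.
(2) The amplitude on |1111> is 0.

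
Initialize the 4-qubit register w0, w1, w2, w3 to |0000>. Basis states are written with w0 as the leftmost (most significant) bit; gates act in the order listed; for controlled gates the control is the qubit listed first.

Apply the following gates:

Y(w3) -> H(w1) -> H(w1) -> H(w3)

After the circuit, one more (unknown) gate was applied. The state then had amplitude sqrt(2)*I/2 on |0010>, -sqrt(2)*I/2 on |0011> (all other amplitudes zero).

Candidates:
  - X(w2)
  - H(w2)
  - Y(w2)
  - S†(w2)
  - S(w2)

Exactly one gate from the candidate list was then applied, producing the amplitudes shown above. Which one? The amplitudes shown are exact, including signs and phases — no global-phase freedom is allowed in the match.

The unique candidate consistent with the amplitudes is X(w2). Key observation: steps 2-3 multiply out to the identity, so the circuit reduces to the remaining gates.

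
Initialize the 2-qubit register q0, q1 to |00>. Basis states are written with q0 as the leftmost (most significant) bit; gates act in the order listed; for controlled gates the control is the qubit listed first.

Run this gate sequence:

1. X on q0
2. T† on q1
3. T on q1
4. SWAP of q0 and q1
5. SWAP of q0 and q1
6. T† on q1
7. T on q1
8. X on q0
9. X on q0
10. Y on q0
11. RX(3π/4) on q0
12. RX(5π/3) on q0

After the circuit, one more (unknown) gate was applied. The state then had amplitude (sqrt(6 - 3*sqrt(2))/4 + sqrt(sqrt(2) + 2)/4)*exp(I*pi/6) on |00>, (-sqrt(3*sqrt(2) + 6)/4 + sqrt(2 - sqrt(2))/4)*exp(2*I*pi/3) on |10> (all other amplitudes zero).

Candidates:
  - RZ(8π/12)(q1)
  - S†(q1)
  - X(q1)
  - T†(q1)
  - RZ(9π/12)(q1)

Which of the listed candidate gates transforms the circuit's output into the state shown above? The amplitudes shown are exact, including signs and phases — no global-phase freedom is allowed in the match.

The applied gate was RZ(8π/12)(q1). Key observation: the block from step 1 through step 8 cancels to the identity and can be dropped.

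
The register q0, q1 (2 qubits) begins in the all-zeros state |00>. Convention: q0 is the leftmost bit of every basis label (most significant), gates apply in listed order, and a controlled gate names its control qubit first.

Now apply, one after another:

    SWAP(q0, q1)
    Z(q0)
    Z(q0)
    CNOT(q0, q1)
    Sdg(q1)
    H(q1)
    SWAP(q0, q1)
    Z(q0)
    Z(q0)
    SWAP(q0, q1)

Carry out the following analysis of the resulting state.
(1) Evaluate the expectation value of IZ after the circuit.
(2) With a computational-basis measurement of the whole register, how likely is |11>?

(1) In the final state, IZ has expectation 0.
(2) A full measurement returns |11> with probability 0.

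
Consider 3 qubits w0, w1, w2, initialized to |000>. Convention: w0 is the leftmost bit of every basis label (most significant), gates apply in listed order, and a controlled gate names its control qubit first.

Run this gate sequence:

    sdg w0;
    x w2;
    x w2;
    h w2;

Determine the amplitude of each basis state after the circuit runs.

The resulting statevector has amplitude sqrt(2)/2 on |000>, sqrt(2)/2 on |001>, and 0 on every other basis state. Key observation: gates 2-3 undo each other exactly, leaving only the rest of the circuit to track.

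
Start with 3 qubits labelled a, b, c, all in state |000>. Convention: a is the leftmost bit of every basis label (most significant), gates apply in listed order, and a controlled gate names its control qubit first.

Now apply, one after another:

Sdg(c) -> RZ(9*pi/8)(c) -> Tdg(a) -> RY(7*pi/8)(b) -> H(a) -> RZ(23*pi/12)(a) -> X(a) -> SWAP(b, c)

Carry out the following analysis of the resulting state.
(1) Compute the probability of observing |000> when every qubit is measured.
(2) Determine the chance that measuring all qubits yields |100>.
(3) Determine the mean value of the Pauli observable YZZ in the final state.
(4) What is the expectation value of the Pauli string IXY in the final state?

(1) A full measurement returns |000> with probability 1/4 - sqrt(sqrt(2) + 2)/8.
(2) A full measurement returns |100> with probability 1/4 - sqrt(sqrt(2) + 2)/8.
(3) The observable YZZ averages to sqrt(sqrt(2) + 2)*(-sqrt(6) + sqrt(2))/8.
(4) The observable IXY averages to 0.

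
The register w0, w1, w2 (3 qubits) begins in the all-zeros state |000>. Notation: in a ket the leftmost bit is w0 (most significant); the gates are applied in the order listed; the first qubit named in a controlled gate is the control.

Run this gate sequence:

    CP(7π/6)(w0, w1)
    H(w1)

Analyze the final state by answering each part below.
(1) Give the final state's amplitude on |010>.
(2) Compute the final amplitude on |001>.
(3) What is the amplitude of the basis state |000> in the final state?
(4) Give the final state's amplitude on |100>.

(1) |010> carries amplitude sqrt(2)/2 in the final state.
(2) |001> carries amplitude 0 in the final state.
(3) |000> carries amplitude sqrt(2)/2 in the final state.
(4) The final state's coefficient on |100> equals 0.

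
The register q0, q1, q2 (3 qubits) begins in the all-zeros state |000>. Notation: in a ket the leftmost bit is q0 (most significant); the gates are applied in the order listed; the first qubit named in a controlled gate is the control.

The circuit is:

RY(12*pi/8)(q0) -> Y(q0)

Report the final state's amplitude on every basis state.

The final amplitudes are -sqrt(2)*I/2 on |000>, -sqrt(2)*I/2 on |100>, and 0 on every other basis state.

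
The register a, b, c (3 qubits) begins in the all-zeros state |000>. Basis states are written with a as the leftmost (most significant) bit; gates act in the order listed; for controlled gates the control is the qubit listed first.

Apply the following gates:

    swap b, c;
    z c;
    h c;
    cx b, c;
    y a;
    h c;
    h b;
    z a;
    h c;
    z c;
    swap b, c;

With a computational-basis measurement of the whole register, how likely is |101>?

The probability of measuring |101> is 1/4.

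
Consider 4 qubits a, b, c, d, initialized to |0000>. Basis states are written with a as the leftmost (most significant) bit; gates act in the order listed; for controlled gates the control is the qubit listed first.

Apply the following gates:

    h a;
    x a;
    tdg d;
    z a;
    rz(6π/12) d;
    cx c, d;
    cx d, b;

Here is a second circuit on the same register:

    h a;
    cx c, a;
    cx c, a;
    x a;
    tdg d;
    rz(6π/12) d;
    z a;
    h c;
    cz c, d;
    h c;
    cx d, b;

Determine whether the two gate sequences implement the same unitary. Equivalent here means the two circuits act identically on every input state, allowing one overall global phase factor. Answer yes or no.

No: there is an input state on which the two circuits produce genuinely different outputs (not merely differing by a phase).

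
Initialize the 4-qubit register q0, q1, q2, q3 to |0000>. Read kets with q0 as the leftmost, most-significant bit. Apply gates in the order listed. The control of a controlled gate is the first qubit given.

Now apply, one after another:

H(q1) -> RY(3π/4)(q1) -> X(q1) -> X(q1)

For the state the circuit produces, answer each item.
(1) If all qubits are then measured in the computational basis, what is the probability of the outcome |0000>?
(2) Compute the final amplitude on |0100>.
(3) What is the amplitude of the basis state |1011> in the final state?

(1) A full measurement returns |0000> with probability 1/2 - sqrt(2)/4. Key observation: steps 3-4 multiply out to the identity, so the circuit reduces to the remaining gates.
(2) The amplitude on |0100> is sqrt(2)*(sqrt(2 - sqrt(2)) + sqrt(sqrt(2) + 2))/4.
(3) |1011> carries amplitude 0 in the final state.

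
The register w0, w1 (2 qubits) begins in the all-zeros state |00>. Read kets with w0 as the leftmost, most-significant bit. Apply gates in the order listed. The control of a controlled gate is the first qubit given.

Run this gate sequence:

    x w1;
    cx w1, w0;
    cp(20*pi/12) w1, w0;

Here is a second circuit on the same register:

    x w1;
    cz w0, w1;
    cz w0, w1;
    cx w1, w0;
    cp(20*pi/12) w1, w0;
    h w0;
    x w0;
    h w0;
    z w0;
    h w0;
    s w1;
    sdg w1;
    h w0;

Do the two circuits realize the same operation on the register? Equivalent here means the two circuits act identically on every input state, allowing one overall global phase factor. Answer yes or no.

Yes, they are equivalent — the unitaries differ by at most a global phase.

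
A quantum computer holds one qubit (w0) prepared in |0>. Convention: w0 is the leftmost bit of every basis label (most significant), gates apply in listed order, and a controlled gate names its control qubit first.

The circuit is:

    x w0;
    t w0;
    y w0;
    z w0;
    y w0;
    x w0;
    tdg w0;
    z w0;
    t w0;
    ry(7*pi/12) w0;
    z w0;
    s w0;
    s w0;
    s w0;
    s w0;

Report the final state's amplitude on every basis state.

After the circuit, the state carries amplitude (-sqrt(2 - sqrt(2))/4 + sqrt(3*sqrt(2) + 6)/4)*exp(I*pi/4) on |0>, (-sqrt(sqrt(2) + 2)/4 - sqrt(6 - 3*sqrt(2))/4)*exp(I*pi/4) on |1>. Key observation: steps 12-15 multiply out to the identity, so the circuit reduces to the remaining gates.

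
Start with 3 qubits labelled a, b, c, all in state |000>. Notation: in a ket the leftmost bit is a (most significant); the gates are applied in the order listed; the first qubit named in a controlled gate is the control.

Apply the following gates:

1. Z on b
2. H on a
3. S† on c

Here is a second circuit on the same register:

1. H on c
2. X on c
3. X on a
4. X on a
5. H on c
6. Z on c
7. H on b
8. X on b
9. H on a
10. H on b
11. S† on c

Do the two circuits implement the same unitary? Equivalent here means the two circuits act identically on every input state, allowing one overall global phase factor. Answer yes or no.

Yes, they are equivalent — the unitaries differ by at most a global phase.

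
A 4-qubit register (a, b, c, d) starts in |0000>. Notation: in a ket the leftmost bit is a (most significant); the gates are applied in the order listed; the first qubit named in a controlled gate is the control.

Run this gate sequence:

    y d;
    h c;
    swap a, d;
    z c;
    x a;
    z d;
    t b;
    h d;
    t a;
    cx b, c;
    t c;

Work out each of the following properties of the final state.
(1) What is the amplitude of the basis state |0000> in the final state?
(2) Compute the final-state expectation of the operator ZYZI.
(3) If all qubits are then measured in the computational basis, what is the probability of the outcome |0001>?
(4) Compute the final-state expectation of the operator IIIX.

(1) The final state's coefficient on |0000> equals I/2.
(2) The expectation value of ZYZI is 0.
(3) Outcome |0001> occurs with probability 1/4.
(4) The expectation value of IIIX is 1.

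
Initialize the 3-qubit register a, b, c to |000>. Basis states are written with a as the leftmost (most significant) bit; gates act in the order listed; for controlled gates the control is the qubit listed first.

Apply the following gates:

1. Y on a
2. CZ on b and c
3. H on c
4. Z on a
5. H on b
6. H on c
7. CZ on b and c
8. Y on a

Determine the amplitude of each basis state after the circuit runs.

After the circuit, the state carries amplitude -sqrt(2)/2 on |000>, -sqrt(2)/2 on |010>, and 0 on every other basis state.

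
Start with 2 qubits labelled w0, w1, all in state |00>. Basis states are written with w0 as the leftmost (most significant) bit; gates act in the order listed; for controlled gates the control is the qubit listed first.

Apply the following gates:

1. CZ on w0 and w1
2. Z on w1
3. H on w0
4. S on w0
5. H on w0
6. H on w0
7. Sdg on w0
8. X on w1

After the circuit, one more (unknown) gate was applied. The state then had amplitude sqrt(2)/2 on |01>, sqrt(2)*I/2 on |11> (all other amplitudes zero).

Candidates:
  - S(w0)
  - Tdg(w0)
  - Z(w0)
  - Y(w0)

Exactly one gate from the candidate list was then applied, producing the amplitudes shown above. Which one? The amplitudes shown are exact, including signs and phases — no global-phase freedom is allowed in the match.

The unique candidate consistent with the amplitudes is S(w0).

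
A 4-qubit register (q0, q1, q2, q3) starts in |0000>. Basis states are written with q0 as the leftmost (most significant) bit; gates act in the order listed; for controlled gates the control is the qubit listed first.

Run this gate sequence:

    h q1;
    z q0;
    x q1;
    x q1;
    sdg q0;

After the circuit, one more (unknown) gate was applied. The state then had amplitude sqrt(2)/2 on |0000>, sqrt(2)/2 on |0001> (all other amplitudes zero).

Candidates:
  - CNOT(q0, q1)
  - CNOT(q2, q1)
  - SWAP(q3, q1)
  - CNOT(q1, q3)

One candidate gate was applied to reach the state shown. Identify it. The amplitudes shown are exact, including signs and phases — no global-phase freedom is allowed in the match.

It was SWAP(q3, q1) that produced the state shown.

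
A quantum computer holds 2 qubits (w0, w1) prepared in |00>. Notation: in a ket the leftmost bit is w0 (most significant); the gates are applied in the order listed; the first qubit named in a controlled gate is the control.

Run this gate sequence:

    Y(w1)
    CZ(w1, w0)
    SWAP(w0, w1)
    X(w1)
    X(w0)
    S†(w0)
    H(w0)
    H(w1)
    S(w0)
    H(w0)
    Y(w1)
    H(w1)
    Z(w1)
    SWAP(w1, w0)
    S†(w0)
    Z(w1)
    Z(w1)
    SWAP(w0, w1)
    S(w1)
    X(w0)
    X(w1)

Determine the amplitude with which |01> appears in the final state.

The final state's coefficient on |01> equals -1/2 + I/2.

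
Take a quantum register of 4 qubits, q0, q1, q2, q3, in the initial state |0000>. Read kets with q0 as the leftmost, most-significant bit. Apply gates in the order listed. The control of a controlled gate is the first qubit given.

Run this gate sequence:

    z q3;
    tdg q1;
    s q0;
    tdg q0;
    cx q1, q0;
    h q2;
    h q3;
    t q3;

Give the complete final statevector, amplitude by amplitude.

After the circuit, the state carries amplitude 1/2 on |0000>, exp(I*pi/4)/2 on |0001>, 1/2 on |0010>, exp(I*pi/4)/2 on |0011>, and 0 on every other basis state.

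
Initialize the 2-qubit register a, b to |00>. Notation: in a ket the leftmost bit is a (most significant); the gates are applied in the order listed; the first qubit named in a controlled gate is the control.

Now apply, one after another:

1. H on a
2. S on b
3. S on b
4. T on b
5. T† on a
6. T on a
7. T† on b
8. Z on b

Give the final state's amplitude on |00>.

|00> carries amplitude sqrt(2)/2 in the final state. Key observation: steps 4-7 multiply out to the identity, so the circuit reduces to the remaining gates.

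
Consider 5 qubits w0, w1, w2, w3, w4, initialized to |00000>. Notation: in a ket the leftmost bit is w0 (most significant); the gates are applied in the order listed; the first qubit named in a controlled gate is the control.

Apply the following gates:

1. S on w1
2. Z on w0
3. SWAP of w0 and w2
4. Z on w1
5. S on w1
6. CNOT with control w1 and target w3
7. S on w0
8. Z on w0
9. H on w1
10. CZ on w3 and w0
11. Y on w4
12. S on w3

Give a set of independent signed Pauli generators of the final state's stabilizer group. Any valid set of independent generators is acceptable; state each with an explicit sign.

The stabilizer group can be generated by +IXIII, +ZIIII, +IIZII, +IIIZI, -IIIIZ, among other valid generating sets.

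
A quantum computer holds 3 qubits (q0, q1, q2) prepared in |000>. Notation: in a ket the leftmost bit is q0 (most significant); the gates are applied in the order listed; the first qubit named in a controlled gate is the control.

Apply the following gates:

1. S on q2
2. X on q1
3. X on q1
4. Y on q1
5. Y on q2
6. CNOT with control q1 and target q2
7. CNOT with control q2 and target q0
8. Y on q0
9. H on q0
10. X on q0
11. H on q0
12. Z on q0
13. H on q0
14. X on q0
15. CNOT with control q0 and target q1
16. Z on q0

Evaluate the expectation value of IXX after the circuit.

The expectation value of IXX is 0. Key observation: steps 9-12 multiply out to the identity, so the circuit reduces to the remaining gates.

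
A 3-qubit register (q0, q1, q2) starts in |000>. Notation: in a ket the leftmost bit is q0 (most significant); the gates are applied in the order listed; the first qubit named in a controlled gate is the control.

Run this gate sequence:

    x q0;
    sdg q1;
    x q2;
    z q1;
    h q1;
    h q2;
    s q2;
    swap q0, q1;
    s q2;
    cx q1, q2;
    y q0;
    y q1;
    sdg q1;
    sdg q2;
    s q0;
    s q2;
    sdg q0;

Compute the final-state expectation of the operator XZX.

In the final state, XZX has expectation -1.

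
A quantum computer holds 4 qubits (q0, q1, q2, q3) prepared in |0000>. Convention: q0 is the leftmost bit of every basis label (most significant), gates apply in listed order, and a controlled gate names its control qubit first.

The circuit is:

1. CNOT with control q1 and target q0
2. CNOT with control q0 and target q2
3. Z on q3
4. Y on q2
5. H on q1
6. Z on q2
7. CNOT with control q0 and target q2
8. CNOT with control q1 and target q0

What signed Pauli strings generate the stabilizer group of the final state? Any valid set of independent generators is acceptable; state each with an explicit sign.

The final state is stabilized by the group generated by +XXII, +ZZII, -IIZI, +IIIZ; other independent generating sets are equally valid.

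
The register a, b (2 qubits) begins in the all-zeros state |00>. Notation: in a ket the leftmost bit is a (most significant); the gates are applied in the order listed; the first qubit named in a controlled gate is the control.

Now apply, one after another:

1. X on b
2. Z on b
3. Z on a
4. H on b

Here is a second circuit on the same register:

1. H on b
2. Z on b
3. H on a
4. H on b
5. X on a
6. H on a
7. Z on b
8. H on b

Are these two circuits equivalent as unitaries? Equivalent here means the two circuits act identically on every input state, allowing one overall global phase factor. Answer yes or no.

Yes, they are equivalent — the unitaries differ by at most a global phase.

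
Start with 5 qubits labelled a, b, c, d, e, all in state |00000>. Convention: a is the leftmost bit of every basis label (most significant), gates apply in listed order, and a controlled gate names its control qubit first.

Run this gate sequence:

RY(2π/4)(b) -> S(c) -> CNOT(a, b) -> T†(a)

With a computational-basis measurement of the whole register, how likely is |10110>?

A full measurement returns |10110> with probability 0.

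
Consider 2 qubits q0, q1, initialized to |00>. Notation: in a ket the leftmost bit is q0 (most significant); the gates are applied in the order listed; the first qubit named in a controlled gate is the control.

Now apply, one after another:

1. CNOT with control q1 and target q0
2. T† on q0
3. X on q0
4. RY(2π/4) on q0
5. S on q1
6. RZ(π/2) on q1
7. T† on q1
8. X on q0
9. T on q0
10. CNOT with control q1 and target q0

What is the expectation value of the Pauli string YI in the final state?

The observable YI averages to -sqrt(2)/2.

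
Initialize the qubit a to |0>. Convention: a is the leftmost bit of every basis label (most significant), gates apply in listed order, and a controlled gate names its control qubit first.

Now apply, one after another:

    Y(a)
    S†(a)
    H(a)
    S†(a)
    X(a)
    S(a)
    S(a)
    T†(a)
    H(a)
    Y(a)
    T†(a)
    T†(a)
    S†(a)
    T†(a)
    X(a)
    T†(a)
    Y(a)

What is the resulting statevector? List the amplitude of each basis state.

The resulting statevector has amplitude -exp(I*pi/4)/2 + I/2 on |0>, exp(I*pi/4)/2 + I/2 on |1>.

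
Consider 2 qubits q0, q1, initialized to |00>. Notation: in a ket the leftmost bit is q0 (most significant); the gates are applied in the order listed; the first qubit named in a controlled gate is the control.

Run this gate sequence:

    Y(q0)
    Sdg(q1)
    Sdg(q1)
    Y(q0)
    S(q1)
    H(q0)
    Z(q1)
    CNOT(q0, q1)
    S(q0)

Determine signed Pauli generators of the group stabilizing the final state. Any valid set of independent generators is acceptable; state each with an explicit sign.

One valid set of independent stabilizer generators is +XY, +ZZ (any independent generating set of the same group is equally correct).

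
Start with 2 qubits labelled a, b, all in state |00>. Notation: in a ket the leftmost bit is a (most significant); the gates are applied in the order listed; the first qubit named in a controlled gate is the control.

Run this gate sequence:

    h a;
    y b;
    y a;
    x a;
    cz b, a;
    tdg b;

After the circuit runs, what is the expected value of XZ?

In the final state, XZ has expectation -1.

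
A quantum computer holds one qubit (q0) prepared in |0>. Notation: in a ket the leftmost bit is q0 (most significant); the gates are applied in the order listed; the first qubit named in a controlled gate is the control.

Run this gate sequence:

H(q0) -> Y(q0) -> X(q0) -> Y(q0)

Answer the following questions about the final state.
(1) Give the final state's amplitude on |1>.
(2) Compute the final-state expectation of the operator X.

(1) |1> carries amplitude -sqrt(2)/2 in the final state.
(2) The expectation value of X is 1.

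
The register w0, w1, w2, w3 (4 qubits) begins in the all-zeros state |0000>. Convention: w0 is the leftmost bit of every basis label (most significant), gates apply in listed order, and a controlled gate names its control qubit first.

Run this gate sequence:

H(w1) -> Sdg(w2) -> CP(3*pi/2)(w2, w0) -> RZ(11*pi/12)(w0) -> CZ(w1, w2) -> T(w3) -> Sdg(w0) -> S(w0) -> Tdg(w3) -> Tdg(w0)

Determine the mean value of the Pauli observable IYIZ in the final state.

The observable IYIZ averages to 0. Key observation: steps 6-9 multiply out to the identity, so the circuit reduces to the remaining gates.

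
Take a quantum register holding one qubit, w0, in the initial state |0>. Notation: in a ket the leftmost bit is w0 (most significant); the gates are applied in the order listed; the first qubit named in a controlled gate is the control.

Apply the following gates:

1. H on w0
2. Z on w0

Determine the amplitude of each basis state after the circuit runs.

The resulting statevector has amplitude sqrt(2)/2 on |0>, -sqrt(2)/2 on |1>.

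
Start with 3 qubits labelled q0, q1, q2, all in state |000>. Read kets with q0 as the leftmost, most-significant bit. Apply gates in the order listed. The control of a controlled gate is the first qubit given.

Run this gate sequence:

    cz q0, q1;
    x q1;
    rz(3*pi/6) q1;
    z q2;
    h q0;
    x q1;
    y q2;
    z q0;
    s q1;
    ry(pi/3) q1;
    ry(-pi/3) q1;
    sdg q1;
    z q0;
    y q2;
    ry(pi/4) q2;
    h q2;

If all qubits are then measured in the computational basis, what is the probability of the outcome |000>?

A full measurement returns |000> with probability sqrt(2)/8 + 1/4. Key observation: gates 7-14 undo each other exactly, leaving only the rest of the circuit to track.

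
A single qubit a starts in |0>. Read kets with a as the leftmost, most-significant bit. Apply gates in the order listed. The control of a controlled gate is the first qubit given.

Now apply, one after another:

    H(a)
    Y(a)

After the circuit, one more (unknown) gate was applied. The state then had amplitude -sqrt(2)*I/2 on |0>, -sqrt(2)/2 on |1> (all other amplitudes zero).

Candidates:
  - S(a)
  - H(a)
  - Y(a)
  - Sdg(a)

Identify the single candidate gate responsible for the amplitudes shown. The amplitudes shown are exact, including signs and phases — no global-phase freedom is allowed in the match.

It was S(a) that produced the state shown.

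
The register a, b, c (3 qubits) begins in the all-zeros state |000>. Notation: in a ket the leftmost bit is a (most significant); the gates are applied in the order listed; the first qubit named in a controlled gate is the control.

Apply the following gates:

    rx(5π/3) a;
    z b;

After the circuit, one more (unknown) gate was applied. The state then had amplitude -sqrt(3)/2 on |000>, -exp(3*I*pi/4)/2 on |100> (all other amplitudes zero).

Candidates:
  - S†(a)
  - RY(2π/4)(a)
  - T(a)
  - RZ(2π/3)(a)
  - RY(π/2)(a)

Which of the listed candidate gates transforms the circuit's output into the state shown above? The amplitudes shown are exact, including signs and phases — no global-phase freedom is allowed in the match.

The applied gate was T(a).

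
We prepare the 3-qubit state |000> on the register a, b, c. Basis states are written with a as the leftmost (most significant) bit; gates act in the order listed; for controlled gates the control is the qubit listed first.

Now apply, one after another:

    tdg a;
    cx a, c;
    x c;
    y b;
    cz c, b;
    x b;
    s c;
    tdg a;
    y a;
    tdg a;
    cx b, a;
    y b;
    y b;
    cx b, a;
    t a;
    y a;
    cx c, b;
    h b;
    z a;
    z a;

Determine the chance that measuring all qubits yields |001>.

A full measurement returns |001> with probability 1/2. Key observation: the block from step 9 through step 16 cancels to the identity and can be dropped.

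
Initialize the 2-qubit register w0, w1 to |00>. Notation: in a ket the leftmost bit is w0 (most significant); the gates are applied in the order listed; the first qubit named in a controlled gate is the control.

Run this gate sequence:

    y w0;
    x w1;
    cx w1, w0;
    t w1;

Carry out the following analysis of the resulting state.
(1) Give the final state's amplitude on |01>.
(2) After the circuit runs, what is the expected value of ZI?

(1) The final state's coefficient on |01> equals exp(3*I*pi/4).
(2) In the final state, ZI has expectation 1.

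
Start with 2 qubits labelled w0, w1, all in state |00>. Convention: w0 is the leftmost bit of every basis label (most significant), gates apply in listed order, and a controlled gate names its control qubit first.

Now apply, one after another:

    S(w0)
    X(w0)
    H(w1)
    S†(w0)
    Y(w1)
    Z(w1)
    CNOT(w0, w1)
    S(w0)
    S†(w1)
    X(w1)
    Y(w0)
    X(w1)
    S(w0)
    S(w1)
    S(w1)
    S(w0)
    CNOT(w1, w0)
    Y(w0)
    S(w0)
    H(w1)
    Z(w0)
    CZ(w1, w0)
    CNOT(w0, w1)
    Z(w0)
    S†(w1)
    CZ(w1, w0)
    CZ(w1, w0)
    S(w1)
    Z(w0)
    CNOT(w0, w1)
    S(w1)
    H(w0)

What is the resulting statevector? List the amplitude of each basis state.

The final amplitudes are -sqrt(2)/2 on |00>, sqrt(2)*I/2 on |01>, 0 on |10>, 0 on |11>. Key observation: the block from step 23 through step 30 cancels to the identity and can be dropped.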